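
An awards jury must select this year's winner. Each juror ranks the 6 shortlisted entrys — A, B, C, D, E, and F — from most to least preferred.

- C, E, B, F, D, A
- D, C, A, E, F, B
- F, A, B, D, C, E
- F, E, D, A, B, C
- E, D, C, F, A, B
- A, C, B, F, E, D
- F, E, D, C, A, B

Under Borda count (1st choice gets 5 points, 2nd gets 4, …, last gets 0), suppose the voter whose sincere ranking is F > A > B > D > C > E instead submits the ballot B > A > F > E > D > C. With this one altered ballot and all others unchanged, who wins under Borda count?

E

Borda totals with the altered ballot: A 16, B 12, C 18, D 17, E 22, F 20.
The switch changes the winner from F to E.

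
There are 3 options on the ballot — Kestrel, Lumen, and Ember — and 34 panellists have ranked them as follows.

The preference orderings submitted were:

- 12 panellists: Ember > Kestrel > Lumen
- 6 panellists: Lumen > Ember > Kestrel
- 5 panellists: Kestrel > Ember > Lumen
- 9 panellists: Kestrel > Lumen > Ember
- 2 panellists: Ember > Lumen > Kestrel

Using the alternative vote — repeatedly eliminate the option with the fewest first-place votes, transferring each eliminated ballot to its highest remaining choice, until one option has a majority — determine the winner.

Round 1: Kestrel 14, Ember 14, Lumen 6. Lumen has the fewest and is eliminated.
Round 2: Ember 20, Kestrel 14. Ember has a majority.

Ember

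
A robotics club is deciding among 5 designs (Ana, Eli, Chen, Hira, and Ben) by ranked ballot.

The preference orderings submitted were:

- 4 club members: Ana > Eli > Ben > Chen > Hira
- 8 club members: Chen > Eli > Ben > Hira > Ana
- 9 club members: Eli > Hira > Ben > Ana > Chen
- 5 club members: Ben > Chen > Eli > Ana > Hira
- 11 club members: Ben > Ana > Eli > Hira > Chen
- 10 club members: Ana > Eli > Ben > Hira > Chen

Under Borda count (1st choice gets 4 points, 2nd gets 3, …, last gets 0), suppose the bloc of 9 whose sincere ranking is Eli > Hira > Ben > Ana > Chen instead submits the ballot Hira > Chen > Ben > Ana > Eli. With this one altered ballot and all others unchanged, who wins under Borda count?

Ben

Borda totals with the altered ballot: Ana 103, Eli 98, Chen 78, Hira 65, Ben 126.
The switch changes the winner from Eli to Ben.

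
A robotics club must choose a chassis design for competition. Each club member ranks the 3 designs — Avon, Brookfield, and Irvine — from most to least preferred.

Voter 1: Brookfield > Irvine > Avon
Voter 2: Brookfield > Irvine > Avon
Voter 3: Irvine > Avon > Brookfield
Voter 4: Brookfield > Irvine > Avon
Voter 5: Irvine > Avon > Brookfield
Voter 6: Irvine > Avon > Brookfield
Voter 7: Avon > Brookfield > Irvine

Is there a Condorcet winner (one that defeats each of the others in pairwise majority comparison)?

No

Head-to-head results (7 voters total):
Avon vs Brookfield: Avon wins 4–3.
Avon vs Irvine: Irvine wins 6–1.
Brookfield vs Irvine: Brookfield wins 4–3.
No candidate beats all others: Avon beats Brookfield beats Irvine beats Avon, a majority cycle.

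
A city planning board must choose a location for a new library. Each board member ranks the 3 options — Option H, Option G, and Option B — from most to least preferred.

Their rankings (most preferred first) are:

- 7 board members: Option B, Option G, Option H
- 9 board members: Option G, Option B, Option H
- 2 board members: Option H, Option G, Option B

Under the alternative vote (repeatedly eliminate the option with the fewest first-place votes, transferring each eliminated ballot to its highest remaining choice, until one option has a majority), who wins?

Option G

Round 1: Option G 9, Option B 7, Option H 2. Option H has the fewest and is eliminated.
Round 2: Option G 11, Option B 7. Option G has a majority.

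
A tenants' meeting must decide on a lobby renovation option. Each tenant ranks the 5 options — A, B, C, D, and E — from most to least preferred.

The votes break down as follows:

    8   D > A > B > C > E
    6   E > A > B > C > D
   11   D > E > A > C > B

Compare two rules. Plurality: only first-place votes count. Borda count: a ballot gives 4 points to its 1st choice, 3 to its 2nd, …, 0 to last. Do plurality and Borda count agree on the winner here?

Yes

Plurality first-place counts: A 0, B 0, C 0, D 19, E 6 → D.
Borda totals: A 64, B 28, C 25, D 76, E 57 → D.
The two rules agree on D.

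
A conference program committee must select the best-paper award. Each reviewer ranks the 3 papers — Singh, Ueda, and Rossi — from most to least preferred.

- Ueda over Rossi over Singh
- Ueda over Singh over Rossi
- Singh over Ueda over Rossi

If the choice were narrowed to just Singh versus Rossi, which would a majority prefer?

Singh

Ballots ranking Singh above Rossi: 2.
Ballots ranking Rossi above Singh: 1.
Singh wins the head-to-head, 2–1.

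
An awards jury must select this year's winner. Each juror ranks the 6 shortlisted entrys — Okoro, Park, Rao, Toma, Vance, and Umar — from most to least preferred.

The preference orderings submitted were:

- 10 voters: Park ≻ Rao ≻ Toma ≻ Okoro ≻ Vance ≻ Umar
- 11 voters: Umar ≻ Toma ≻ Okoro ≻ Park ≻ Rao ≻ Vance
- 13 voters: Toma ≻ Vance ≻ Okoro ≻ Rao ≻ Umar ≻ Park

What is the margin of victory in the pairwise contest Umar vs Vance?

Ballots ranking Umar above Vance: 11.
Ballots ranking Vance above Umar: 10+13 = 23.
Vance wins 23–11, a margin of 12.

12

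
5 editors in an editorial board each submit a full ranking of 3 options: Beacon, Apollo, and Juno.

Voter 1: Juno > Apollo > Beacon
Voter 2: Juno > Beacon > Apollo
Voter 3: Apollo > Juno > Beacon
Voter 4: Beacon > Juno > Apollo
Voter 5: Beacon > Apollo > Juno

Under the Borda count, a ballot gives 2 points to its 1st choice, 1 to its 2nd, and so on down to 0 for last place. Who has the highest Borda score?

Borda scores:
  Beacon: 0 + 1 + 0 + 2 + 2 = 5
  Apollo: 1 + 0 + 2 + 0 + 1 = 4
  Juno: 2 + 2 + 1 + 1 + 0 = 6
Juno has the highest total.

Juno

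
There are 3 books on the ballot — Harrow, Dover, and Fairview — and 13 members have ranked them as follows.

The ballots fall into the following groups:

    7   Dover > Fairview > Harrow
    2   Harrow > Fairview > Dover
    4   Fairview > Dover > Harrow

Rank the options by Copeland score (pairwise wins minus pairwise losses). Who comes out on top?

Dover

Pairwise results:
  Harrow vs Dover: Dover wins 11–2.
  Harrow vs Fairview: Fairview wins 11–2.
  Dover vs Fairview: Dover wins 7–6.
Copeland scores (wins − losses):
  Harrow: 0 − 2 = -2
  Dover: 2 − 0 = 2
  Fairview: 1 − 1 = 0
Dover has the best Copeland score.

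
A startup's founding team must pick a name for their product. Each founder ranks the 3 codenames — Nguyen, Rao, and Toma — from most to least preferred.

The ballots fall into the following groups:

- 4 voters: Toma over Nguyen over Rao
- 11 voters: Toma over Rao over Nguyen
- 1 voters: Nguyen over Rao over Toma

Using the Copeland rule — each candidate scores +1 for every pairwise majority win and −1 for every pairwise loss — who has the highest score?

Toma

Pairwise results:
  Nguyen vs Rao: Rao wins 11–5.
  Nguyen vs Toma: Toma wins 15–1.
  Rao vs Toma: Toma wins 15–1.
Copeland scores (wins − losses):
  Nguyen: 0 − 2 = -2
  Rao: 1 − 1 = 0
  Toma: 2 − 0 = 2
Toma has the best Copeland score.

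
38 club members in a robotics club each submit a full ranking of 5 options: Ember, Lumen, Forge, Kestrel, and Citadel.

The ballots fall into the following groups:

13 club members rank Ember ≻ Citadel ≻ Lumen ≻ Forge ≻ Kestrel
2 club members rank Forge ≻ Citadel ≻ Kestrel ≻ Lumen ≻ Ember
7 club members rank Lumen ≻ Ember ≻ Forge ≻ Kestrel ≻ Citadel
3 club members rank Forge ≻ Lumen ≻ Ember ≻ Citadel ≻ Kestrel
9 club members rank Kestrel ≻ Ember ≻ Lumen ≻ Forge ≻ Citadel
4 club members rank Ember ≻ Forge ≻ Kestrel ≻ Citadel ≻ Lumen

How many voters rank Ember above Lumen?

26

Ballots ranking Ember above Lumen: 13+9+4 = 26.
Ballots ranking Lumen above Ember: 2+7+3 = 12.
So 26 of 38 voters prefer Ember to Lumen.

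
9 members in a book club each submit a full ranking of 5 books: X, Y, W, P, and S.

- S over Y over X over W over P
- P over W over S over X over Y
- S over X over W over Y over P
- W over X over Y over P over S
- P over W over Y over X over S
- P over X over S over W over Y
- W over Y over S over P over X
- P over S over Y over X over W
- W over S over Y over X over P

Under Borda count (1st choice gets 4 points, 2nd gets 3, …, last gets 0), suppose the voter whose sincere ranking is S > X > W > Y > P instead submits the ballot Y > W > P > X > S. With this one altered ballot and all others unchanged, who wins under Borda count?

Borda totals with the altered ballot: X 13, Y 18, W 23, P 20, S 16.
The winner is unchanged: still W.

W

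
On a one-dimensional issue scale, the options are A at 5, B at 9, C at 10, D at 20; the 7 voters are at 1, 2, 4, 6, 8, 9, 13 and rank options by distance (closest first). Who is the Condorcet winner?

With single-peaked preferences on a line, the Condorcet winner is the candidate closest to the median voter.
The median voter (position 6) is closest to A at 5.
Check: A vs D — voters closer to A: 6 of 7.

A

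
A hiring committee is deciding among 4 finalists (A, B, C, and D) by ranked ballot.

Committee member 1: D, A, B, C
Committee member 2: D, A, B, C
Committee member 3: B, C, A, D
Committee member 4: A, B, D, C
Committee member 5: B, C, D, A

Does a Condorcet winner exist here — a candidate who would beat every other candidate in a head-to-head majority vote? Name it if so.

None — there is no Condorcet winner

Head-to-head results (5 voters total):
A vs B: A wins 3–2.
A vs C: A wins 3–2.
A vs D: D wins 3–2.
B vs C: B wins 5–0.
B vs D: B wins 3–2.
C vs D: D wins 3–2.
No candidate beats all others: A beats B beats D beats A, a majority cycle.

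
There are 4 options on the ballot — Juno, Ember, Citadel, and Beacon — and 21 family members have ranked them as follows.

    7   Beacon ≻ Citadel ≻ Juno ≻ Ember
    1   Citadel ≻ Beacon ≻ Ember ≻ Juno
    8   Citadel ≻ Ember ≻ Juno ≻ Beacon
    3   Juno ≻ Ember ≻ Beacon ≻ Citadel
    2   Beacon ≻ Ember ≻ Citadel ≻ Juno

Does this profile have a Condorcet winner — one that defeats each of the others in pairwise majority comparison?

No

Head-to-head results (21 voters total):
Juno vs Ember: Ember wins 11–10.
Juno vs Citadel: Citadel wins 18–3.
Juno vs Beacon: Juno wins 11–10.
Ember vs Citadel: Citadel wins 16–5.
Ember vs Beacon: Ember wins 11–10.
Citadel vs Beacon: Beacon wins 12–9.
No candidate beats all others: Juno beats Beacon beats Citadel beats Juno, a majority cycle.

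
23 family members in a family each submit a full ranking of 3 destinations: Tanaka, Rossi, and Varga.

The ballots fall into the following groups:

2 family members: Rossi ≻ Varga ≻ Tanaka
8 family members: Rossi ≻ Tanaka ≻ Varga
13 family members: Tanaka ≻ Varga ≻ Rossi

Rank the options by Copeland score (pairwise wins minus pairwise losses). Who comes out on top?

Pairwise results:
  Tanaka vs Rossi: Tanaka wins 13–10.
  Tanaka vs Varga: Tanaka wins 21–2.
  Rossi vs Varga: Varga wins 13–10.
Copeland scores (wins − losses):
  Tanaka: 2 − 0 = 2
  Rossi: 0 − 2 = -2
  Varga: 1 − 1 = 0
Tanaka has the best Copeland score.

Tanaka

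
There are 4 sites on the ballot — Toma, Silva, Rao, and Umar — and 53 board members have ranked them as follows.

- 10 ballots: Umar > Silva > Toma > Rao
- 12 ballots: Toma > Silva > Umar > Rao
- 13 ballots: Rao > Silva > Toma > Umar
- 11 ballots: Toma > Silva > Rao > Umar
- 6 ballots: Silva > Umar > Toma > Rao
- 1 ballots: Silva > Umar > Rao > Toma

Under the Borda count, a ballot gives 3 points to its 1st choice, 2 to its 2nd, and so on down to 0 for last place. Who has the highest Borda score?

Silva

Borda scores:
  Toma: 10·1 + 12·3 + 13·1 + 11·3 + 6·1 + 0 = 98
  Silva: 10·2 + 12·2 + 13·2 + 11·2 + 6·3 + 3 = 113
  Rao: 10·0 + 12·0 + 13·3 + 11·1 + 6·0 + 1 = 51
  Umar: 10·3 + 12·1 + 13·0 + 11·0 + 6·2 + 2 = 56
Silva has the highest total.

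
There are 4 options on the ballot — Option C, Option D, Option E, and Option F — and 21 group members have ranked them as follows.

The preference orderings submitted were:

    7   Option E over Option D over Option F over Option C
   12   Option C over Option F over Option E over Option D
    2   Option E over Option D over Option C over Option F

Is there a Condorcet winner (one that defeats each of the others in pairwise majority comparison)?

Head-to-head results (21 voters total):
Option C vs Option D: Option C wins 12–9.
Option C vs Option E: Option C wins 12–9.
Option C vs Option F: Option C wins 14–7.
Option D vs Option E: Option E wins 21–0.
Option D vs Option F: Option F wins 12–9.
Option E vs Option F: Option F wins 12–9.
Option C beats each rival — Option D (12–9), Option E (12–9), Option F (14–7) — so Option C is the Condorcet winner.

Yes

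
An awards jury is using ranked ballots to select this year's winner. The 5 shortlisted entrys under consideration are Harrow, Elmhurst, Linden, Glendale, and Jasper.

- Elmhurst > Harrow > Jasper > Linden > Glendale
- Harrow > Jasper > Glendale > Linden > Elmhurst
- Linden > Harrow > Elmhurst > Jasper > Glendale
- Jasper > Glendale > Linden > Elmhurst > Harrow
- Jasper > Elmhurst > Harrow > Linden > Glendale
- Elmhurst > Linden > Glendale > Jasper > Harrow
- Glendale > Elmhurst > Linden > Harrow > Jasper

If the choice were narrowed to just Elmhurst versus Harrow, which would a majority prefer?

Elmhurst

Ballots ranking Elmhurst above Harrow: 5.
Ballots ranking Harrow above Elmhurst: 2.
Elmhurst wins the head-to-head, 5–2.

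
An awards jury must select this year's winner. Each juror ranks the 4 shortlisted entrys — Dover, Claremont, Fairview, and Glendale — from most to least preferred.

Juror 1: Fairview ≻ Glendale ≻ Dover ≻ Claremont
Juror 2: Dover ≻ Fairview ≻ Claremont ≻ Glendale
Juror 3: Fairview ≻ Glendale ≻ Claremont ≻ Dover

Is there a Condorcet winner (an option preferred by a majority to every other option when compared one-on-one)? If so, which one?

Head-to-head results (3 voters total):
Dover vs Claremont: Dover wins 2–1.
Dover vs Fairview: Fairview wins 2–1.
Dover vs Glendale: Glendale wins 2–1.
Claremont vs Fairview: Fairview wins 3–0.
Claremont vs Glendale: Glendale wins 2–1.
Fairview vs Glendale: Fairview wins 3–0.
Fairview beats each rival — Dover (2–1), Claremont (3–0), Glendale (3–0) — so Fairview is the Condorcet winner.

Fairview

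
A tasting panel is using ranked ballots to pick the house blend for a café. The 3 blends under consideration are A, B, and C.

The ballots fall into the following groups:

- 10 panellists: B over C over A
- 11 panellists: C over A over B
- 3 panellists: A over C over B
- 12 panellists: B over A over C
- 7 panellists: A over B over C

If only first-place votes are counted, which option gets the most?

First-place vote totals:
  A: 10
  B: 22
  C: 11
B has the most first-place votes.

B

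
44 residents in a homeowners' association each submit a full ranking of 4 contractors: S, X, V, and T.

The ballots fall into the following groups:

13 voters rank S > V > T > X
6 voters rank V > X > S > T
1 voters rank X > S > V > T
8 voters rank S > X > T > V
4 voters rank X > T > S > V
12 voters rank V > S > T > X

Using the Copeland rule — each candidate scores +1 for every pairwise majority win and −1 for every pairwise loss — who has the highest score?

Pairwise results:
  S vs X: S wins 33–11.
  S vs V: S wins 26–18.
  S vs T: S wins 40–4.
  X vs V: V wins 31–13.
  X vs T: T wins 25–19.
  V vs T: V wins 32–12.
Copeland scores (wins − losses):
  S: 3 − 0 = 3
  X: 0 − 3 = -3
  V: 2 − 1 = 1
  T: 1 − 2 = -1
S has the best Copeland score.

S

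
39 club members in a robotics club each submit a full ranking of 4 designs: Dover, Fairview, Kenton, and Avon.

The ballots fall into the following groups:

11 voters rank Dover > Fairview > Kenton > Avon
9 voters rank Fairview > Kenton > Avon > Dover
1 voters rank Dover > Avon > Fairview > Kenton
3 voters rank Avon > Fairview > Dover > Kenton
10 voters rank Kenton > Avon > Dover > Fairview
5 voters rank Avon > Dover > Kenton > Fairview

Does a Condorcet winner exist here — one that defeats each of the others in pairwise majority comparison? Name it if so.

There is no Condorcet winner

Head-to-head results (39 voters total):
Dover vs Fairview: Dover wins 27–12.
Dover vs Kenton: Dover wins 20–19.
Dover vs Avon: Avon wins 27–12.
Fairview vs Kenton: Fairview wins 24–15.
Fairview vs Avon: Fairview wins 20–19.
Kenton vs Avon: Kenton wins 30–9.
No candidate beats all others: Dover beats Fairview beats Avon beats Dover, a majority cycle.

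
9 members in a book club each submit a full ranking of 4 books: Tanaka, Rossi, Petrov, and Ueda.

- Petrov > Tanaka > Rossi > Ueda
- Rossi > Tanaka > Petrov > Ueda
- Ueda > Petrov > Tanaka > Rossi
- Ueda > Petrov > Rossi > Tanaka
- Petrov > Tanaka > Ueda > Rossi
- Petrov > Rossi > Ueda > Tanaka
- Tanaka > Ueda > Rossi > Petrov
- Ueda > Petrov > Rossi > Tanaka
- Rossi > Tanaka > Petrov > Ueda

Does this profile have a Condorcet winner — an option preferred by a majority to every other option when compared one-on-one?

Head-to-head results (9 voters total):
Tanaka vs Rossi: Rossi wins 5–4.
Tanaka vs Petrov: Petrov wins 6–3.
Tanaka vs Ueda: Tanaka wins 5–4.
Rossi vs Petrov: Petrov wins 6–3.
Rossi vs Ueda: Ueda wins 5–4.
Petrov vs Ueda: Petrov wins 5–4.
Petrov beats each rival — Tanaka (6–3), Rossi (6–3), Ueda (5–4) — so Petrov is the Condorcet winner.

Yes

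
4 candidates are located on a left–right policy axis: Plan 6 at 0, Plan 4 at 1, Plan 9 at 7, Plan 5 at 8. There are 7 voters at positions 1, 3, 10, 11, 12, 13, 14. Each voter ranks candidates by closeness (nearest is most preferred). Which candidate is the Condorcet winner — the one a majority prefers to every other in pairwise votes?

With single-peaked preferences on a line, the Condorcet winner is the candidate closest to the median voter.
The median voter (position 11) is closest to Plan 5 at 8.
Check: Plan 5 vs Plan 6 — voters closer to Plan 5: 5 of 7.

Plan 5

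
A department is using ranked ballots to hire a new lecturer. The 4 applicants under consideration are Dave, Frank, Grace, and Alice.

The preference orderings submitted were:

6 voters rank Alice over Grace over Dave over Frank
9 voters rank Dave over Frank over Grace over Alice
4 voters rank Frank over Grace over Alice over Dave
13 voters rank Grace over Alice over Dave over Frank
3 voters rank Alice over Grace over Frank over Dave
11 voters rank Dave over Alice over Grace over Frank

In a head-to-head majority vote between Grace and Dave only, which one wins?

Ballots ranking Grace above Dave: 6+4+13+3 = 26.
Ballots ranking Dave above Grace: 9+11 = 20.
Grace wins the head-to-head, 26–20.

Grace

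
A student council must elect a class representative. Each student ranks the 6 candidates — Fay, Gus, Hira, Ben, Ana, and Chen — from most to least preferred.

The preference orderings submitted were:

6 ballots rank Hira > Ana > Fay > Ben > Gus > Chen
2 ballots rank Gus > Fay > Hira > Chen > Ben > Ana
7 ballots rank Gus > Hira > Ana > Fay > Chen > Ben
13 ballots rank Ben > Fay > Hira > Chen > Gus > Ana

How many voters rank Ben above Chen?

Ballots ranking Ben above Chen: 6+13 = 19.
Ballots ranking Chen above Ben: 2+7 = 9.
So 19 of 28 voters prefer Ben to Chen.

19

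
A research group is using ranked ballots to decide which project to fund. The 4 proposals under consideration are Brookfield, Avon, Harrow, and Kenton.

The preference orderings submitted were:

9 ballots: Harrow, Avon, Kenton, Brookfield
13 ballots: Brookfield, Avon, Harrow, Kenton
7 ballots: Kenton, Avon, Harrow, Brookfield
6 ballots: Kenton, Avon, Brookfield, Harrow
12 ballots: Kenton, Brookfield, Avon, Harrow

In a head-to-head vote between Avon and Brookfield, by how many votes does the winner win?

Ballots ranking Avon above Brookfield: 9+7+6 = 22.
Ballots ranking Brookfield above Avon: 13+12 = 25.
Brookfield wins 25–22, a margin of 3.

3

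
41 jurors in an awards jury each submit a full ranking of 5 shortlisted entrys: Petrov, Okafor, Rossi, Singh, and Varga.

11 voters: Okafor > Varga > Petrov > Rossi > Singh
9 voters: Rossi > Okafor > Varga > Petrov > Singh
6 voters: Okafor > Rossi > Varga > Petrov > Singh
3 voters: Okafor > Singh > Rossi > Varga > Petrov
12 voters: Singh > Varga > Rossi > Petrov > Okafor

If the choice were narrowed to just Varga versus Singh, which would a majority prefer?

Varga

Ballots ranking Varga above Singh: 11+9+6 = 26.
Ballots ranking Singh above Varga: 3+12 = 15.
Varga wins the head-to-head, 26–15.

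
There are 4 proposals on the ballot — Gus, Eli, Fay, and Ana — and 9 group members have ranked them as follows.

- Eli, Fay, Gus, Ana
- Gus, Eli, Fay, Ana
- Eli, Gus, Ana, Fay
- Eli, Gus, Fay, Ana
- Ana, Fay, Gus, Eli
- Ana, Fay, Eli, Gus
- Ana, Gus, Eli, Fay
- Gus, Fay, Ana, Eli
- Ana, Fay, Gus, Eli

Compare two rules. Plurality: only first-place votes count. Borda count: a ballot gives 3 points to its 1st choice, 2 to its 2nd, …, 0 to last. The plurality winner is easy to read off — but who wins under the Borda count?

Plurality first-place counts: Gus 2, Eli 3, Fay 0, Ana 4 → Ana.
Borda totals: Gus 15, Eli 13, Fay 12, Ana 14 → Gus.

Gus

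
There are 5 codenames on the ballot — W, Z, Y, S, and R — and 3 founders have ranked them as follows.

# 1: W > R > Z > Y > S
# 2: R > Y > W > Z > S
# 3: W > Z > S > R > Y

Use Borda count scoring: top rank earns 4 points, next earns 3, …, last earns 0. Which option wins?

W

Borda scores:
  W: 4 + 2 + 4 = 10
  Z: 2 + 1 + 3 = 6
  Y: 1 + 3 + 0 = 4
  S: 0 + 0 + 2 = 2
  R: 3 + 4 + 1 = 8
W has the highest total.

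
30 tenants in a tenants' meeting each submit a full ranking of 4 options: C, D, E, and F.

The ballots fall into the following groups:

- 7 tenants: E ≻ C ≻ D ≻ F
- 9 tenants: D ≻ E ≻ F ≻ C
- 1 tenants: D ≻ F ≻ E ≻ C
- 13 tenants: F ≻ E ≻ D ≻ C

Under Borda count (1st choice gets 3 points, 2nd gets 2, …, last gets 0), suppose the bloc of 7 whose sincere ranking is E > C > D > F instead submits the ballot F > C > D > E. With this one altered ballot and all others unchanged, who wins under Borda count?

F

Borda totals with the altered ballot: C 14, D 50, E 45, F 71.
The switch changes the winner from E to F.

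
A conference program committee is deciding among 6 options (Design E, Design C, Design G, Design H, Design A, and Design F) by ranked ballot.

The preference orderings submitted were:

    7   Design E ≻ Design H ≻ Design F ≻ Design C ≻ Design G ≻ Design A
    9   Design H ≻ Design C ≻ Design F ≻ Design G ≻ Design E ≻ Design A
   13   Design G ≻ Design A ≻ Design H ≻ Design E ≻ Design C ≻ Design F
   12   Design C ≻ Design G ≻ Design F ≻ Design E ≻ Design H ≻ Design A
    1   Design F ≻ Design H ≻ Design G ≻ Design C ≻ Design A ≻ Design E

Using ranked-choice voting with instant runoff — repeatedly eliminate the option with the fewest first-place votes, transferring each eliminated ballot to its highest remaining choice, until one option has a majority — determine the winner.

Round 1: Design G 13, Design C 12, Design H 9, Design E 7, Design F 1, Design A 0. Design A has the fewest and is eliminated.
Round 2: Design G 13, Design C 12, Design H 9, Design E 7, Design F 1. Design F has the fewest and is eliminated.
Round 3: Design G 13, Design C 12, Design H 10, Design E 7. Design E has the fewest and is eliminated.
Round 4: Design H 17, Design G 13, Design C 12. Design C has the fewest and is eliminated.
Round 5: Design G 25, Design H 17. Design G has a majority.

Design G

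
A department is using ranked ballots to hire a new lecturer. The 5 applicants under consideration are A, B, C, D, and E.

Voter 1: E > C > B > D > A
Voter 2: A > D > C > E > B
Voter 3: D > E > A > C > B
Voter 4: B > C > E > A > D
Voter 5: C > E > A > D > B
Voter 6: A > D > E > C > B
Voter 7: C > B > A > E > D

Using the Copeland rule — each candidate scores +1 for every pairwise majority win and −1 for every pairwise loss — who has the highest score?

C

Pairwise results:
  A vs B: A wins 4–3.
  A vs C: C wins 4–3.
  A vs D: A wins 5–2.
  A vs E: E wins 4–3.
  B vs C: C wins 6–1.
  B vs D: D wins 4–3.
  B vs E: E wins 5–2.
  C vs D: C wins 4–3.
  C vs E: C wins 4–3.
  D vs E: E wins 4–3.
Copeland scores (wins − losses):
  A: 2 − 2 = 0
  B: 0 − 4 = -4
  C: 4 − 0 = 4
  D: 1 − 3 = -2
  E: 3 − 1 = 2
C has the best Copeland score.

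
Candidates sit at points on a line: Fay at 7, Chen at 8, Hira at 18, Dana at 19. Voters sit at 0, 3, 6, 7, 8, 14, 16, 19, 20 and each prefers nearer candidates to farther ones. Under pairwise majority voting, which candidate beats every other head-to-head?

Chen

With single-peaked preferences on a line, the Condorcet winner is the candidate closest to the median voter.
The median voter (position 8) is closest to Chen at 8.
Check: Chen vs Dana — voters closer to Chen: 5 of 9.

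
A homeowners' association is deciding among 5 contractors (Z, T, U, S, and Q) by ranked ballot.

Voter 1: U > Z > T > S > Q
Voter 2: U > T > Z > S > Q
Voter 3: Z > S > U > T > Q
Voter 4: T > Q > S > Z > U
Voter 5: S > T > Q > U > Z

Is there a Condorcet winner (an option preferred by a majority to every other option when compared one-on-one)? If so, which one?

None — there is no Condorcet winner

Head-to-head results (5 voters total):
Z vs T: T wins 3–2.
Z vs U: U wins 3–2.
Z vs S: Z wins 3–2.
Z vs Q: Z wins 3–2.
T vs U: U wins 3–2.
T vs S: T wins 3–2.
T vs Q: T wins 5–0.
U vs S: S wins 3–2.
U vs Q: U wins 3–2.
S vs Q: S wins 4–1.
No candidate beats all others: Z beats S beats U beats Z, a majority cycle.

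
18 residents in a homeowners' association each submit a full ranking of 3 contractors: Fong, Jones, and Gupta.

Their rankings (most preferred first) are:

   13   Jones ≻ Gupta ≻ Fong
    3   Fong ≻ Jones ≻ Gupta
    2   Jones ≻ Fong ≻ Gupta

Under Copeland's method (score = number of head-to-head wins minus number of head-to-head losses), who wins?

Jones

Pairwise results:
  Fong vs Jones: Jones wins 15–3.
  Fong vs Gupta: Gupta wins 13–5.
  Jones vs Gupta: Jones wins 18–0.
Copeland scores (wins − losses):
  Fong: 0 − 2 = -2
  Jones: 2 − 0 = 2
  Gupta: 1 − 1 = 0
Jones has the best Copeland score.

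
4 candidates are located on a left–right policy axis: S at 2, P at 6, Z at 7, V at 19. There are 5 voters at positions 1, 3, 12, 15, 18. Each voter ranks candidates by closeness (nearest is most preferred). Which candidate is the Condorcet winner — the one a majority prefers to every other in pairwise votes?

Z

With single-peaked preferences on a line, the Condorcet winner is the candidate closest to the median voter.
The median voter (position 12) is closest to Z at 7.
Check: Z vs S — voters closer to Z: 3 of 5.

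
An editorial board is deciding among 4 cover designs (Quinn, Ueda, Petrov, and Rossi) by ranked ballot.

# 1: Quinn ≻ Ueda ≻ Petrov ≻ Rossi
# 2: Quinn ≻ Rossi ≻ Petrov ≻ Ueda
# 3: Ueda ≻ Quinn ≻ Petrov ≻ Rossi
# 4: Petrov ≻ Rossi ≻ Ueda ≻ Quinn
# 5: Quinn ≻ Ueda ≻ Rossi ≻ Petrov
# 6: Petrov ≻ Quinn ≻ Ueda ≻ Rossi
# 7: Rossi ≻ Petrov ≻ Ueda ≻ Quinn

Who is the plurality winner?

Quinn

First-place vote totals:
  Quinn: 3
  Ueda: 1
  Petrov: 2
  Rossi: 1
Quinn has the most first-place votes.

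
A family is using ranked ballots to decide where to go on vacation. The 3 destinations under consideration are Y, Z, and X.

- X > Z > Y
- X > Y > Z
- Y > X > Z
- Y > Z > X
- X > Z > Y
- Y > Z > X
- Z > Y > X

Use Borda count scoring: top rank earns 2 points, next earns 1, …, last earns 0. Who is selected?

Borda scores:
  Y: 0 + 1 + 2 + 2 + 0 + 2 + 1 = 8
  Z: 1 + 0 + 0 + 1 + 1 + 1 + 2 = 6
  X: 2 + 2 + 1 + 0 + 2 + 0 + 0 = 7
Y has the highest total.

Y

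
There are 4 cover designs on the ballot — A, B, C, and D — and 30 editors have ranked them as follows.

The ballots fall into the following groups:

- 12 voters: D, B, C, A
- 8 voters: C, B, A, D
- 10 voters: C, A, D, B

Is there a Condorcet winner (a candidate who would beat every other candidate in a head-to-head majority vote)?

Head-to-head results (30 voters total):
A vs B: B wins 20–10.
A vs C: C wins 30–0.
A vs D: A wins 18–12.
B vs C: C wins 18–12.
B vs D: D wins 22–8.
C vs D: C wins 18–12.
C beats each rival — A (30–0), B (18–12), D (18–12) — so C is the Condorcet winner.

Yes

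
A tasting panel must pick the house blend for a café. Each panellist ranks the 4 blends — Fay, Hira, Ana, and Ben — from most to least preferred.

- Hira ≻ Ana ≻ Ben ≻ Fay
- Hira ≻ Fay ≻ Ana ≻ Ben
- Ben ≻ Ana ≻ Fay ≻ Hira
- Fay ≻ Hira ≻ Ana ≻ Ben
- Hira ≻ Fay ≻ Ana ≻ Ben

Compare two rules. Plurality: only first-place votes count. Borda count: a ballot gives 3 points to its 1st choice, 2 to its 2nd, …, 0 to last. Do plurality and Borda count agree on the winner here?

Plurality first-place counts: Fay 1, Hira 3, Ana 0, Ben 1 → Hira.
Borda totals: Fay 8, Hira 11, Ana 7, Ben 4 → Hira.
The two rules agree on Hira.

Yes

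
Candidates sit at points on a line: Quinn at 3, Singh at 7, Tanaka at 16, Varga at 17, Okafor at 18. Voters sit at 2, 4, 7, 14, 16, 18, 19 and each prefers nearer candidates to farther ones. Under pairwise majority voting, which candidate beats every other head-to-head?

With single-peaked preferences on a line, the Condorcet winner is the candidate closest to the median voter.
The median voter (position 14) is closest to Tanaka at 16.
Check: Tanaka vs Varga — voters closer to Tanaka: 5 of 7.

Tanaka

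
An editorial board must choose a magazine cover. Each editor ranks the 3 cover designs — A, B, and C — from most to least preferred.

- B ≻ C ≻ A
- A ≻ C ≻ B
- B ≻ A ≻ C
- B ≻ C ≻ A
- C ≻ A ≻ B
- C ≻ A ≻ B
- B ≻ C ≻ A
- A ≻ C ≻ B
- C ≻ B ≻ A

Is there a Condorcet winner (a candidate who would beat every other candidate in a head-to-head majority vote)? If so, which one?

C

Head-to-head results (9 voters total):
A vs B: B wins 5–4.
A vs C: C wins 6–3.
B vs C: C wins 5–4.
C beats each rival — A (6–3), B (5–4) — so C is the Condorcet winner.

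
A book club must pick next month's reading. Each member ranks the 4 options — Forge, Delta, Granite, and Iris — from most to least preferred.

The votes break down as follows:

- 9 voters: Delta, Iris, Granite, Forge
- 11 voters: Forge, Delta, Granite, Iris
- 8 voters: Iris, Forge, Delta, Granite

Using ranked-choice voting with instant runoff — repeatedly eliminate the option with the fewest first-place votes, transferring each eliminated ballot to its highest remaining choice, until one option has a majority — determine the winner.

Forge

Round 1: Forge 11, Delta 9, Iris 8, Granite 0. Granite has the fewest and is eliminated.
Round 2: Forge 11, Delta 9, Iris 8. Iris has the fewest and is eliminated.
Round 3: Forge 19, Delta 9. Forge has a majority.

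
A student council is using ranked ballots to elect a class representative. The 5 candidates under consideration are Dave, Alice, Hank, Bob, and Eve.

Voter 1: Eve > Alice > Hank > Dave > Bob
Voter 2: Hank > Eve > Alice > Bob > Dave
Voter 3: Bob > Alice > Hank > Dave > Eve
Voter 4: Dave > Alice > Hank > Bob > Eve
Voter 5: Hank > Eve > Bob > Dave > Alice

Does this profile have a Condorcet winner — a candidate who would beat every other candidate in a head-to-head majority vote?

Head-to-head results (5 voters total):
Dave vs Alice: Alice wins 3–2.
Dave vs Hank: Hank wins 4–1.
Dave vs Bob: Bob wins 3–2.
Dave vs Eve: Eve wins 3–2.
Alice vs Hank: Alice wins 3–2.
Alice vs Bob: Alice wins 3–2.
Alice vs Eve: Eve wins 3–2.
Hank vs Bob: Hank wins 4–1.
Hank vs Eve: Hank wins 4–1.
Bob vs Eve: Eve wins 3–2.
No candidate beats all others: Alice beats Hank beats Eve beats Alice, a majority cycle.

No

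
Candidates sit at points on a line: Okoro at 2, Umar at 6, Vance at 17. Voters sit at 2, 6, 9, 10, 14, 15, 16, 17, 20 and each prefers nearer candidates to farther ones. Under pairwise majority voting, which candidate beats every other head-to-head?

Vance

With single-peaked preferences on a line, the Condorcet winner is the candidate closest to the median voter.
The median voter (position 14) is closest to Vance at 17.
Check: Vance vs Umar — voters closer to Vance: 5 of 9.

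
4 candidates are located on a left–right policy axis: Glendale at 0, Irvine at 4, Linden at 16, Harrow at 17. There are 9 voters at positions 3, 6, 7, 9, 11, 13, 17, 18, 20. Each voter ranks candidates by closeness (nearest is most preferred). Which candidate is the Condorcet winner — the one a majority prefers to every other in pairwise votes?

With single-peaked preferences on a line, the Condorcet winner is the candidate closest to the median voter.
The median voter (position 11) is closest to Linden at 16.
Check: Linden vs Harrow — voters closer to Linden: 6 of 9.

Linden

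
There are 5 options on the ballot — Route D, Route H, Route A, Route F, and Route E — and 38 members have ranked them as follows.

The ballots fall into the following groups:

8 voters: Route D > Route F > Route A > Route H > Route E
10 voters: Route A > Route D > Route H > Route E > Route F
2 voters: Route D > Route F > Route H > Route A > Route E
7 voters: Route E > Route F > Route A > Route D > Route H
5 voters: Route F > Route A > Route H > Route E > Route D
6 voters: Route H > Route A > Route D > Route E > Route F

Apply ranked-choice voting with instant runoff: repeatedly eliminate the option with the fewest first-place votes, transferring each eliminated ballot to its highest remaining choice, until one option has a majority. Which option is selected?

Route A

Round 1: Route D 10, Route A 10, Route E 7, Route H 6, Route F 5. Route F has the fewest and is eliminated.
Round 2: Route A 15, Route D 10, Route E 7, Route H 6. Route H has the fewest and is eliminated.
Round 3: Route A 21, Route D 10, Route E 7. Route A has a majority.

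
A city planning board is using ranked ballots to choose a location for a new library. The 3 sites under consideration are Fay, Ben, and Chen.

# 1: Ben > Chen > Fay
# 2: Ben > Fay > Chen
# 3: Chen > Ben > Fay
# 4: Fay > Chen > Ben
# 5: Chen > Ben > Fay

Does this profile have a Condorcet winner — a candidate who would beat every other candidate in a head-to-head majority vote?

Head-to-head results (5 voters total):
Fay vs Ben: Ben wins 4–1.
Fay vs Chen: Chen wins 3–2.
Ben vs Chen: Chen wins 3–2.
Chen beats each rival — Fay (3–2), Ben (3–2) — so Chen is the Condorcet winner.

Yes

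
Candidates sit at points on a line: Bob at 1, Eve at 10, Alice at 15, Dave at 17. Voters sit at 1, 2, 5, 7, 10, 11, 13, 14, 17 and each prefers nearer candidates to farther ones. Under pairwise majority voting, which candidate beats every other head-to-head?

With single-peaked preferences on a line, the Condorcet winner is the candidate closest to the median voter.
The median voter (position 10) is closest to Eve at 10.
Check: Eve vs Bob — voters closer to Eve: 6 of 9.

Eve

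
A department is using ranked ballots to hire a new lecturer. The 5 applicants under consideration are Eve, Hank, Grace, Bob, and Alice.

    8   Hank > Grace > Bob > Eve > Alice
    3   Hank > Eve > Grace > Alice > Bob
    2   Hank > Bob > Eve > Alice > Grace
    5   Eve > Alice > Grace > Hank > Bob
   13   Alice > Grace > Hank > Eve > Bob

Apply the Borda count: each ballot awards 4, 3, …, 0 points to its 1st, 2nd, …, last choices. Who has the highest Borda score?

Hank

Borda scores:
  Eve: 8·1 + 3·3 + 2·2 + 5·4 + 13·1 = 54
  Hank: 8·4 + 3·4 + 2·4 + 5·1 + 13·2 = 83
  Grace: 8·3 + 3·2 + 2·0 + 5·2 + 13·3 = 79
  Bob: 8·2 + 3·0 + 2·3 + 5·0 + 13·0 = 22
  Alice: 8·0 + 3·1 + 2·1 + 5·3 + 13·4 = 72
Hank has the highest total.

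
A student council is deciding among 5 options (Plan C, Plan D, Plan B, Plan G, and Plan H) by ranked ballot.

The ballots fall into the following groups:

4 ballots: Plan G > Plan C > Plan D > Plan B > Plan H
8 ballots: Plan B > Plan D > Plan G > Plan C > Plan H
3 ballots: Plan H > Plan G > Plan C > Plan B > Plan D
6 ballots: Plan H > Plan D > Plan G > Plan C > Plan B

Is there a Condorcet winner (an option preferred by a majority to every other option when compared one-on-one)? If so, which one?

No Condorcet winner

Head-to-head results (21 voters total):
Plan C vs Plan D: Plan D wins 14–7.
Plan C vs Plan B: Plan C wins 13–8.
Plan C vs Plan G: Plan G wins 21–0.
Plan C vs Plan H: Plan C wins 12–9.
Plan D vs Plan B: Plan B wins 11–10.
Plan D vs Plan G: Plan D wins 14–7.
Plan D vs Plan H: Plan D wins 12–9.
Plan B vs Plan G: Plan G wins 13–8.
Plan B vs Plan H: Plan B wins 12–9.
Plan G vs Plan H: Plan G wins 12–9.
No candidate beats all others: Plan C beats Plan B beats Plan D beats Plan C, a majority cycle.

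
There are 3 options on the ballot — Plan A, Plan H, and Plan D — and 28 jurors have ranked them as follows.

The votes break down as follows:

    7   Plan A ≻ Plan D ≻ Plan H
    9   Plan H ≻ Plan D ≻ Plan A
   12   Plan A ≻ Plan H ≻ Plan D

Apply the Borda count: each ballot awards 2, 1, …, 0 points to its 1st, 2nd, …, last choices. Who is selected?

Plan A

Borda scores:
  Plan A: 7·2 + 9·0 + 12·2 = 38
  Plan H: 7·0 + 9·2 + 12·1 = 30
  Plan D: 7·1 + 9·1 + 12·0 = 16
Plan A has the highest total.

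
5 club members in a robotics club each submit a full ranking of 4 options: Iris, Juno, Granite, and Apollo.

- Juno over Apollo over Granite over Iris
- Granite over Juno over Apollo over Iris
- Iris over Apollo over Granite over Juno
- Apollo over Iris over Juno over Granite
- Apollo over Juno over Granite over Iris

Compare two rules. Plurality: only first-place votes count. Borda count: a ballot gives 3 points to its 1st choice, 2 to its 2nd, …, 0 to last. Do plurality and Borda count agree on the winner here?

Yes

Plurality first-place counts: Iris 1, Juno 1, Granite 1, Apollo 2 → Apollo.
Borda totals: Iris 5, Juno 8, Granite 6, Apollo 11 → Apollo.
The two rules agree on Apollo.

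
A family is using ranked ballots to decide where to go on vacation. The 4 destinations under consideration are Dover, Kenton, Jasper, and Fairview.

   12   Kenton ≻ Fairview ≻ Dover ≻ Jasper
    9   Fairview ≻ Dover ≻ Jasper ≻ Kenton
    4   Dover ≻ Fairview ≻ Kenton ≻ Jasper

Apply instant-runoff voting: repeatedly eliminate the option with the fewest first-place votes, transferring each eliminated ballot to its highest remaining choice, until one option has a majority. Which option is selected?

Fairview

Round 1: Kenton 12, Fairview 9, Dover 4, Jasper 0. Jasper has the fewest and is eliminated.
Round 2: Kenton 12, Fairview 9, Dover 4. Dover has the fewest and is eliminated.
Round 3: Fairview 13, Kenton 12. Fairview has a majority.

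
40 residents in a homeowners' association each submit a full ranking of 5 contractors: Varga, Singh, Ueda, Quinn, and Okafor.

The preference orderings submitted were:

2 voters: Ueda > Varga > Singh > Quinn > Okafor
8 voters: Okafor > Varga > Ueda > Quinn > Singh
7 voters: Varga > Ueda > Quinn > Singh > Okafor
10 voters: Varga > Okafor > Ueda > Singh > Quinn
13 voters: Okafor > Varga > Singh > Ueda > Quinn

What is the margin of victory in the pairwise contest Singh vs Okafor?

Ballots ranking Singh above Okafor: 2+7 = 9.
Ballots ranking Okafor above Singh: 8+10+13 = 31.
Okafor wins 31–9, a margin of 22.

22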